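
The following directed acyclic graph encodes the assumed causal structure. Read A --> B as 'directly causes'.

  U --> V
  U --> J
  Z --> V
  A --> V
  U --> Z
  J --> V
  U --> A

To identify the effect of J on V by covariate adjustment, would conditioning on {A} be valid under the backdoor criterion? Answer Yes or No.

No

Backdoor paths from J to V (paths whose first edge points into J):
  P1: J <- U -> A -> V
  P2: J <- U -> Z -> V
  P3: J <- U -> V
Condition 1 (no descendant of J in the set): holds — descendants of J are {V}; none are in {A}.
Condition 2 (every backdoor path blocked by {A}):
  P1: blocked at chain node A ∈ conditioning set.
  P2: open — no interior node is in the conditioning set.
  P3: open — no interior node is in the conditioning set.
{A} does not satisfy the backdoor criterion.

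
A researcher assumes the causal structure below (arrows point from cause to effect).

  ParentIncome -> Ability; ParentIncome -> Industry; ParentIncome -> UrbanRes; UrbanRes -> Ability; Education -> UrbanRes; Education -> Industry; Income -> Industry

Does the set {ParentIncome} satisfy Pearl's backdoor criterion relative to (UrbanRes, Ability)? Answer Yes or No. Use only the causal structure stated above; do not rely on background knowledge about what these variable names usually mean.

Yes

Backdoor paths from UrbanRes to Ability (paths whose first edge points into UrbanRes):
  P1: UrbanRes <- ParentIncome -> Ability
  P2: UrbanRes <- Education -> Industry <- ParentIncome -> Ability
Condition 1 (no descendant of UrbanRes in the set): holds — descendants of UrbanRes are {Ability}; none are in {ParentIncome}.
Condition 2 (every backdoor path blocked by {ParentIncome}):
  P1: blocked at fork node ParentIncome ∈ conditioning set.
  P2: blocked at collider Industry (neither it nor any descendant is in the conditioning set).
{ParentIncome} satisfies the backdoor criterion.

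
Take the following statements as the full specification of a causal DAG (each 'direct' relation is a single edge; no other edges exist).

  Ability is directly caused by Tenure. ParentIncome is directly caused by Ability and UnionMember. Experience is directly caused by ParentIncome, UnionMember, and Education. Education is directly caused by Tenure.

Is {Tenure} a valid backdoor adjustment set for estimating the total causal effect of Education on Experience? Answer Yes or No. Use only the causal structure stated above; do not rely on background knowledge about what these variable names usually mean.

Backdoor paths from Education to Experience (paths whose first edge points into Education):
  P1: Education <- Tenure -> Ability -> ParentIncome <- UnionMember -> Experience
  P2: Education <- Tenure -> Ability -> ParentIncome -> Experience
Condition 1 (no descendant of Education in the set): holds — descendants of Education are {Experience}; none are in {Tenure}.
Condition 2 (every backdoor path blocked by {Tenure}):
  P1: blocked at fork node Tenure ∈ conditioning set.
  P2: blocked at fork node Tenure ∈ conditioning set.
{Tenure} satisfies the backdoor criterion.

Yes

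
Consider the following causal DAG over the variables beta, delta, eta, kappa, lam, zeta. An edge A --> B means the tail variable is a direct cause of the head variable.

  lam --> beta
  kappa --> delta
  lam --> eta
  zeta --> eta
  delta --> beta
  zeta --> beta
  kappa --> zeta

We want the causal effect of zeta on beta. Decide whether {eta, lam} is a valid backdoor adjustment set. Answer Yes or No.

No

Backdoor paths from zeta to beta (paths whose first edge points into zeta):
  P1: zeta <- kappa -> delta -> beta
Condition 1 (no descendant of zeta in the set): FAILS — eta is a descendant of zeta.
Condition 2 (every backdoor path blocked by {eta, lam}):
  P1: open — no interior node is in the conditioning set.
{eta, lam} does not satisfy the backdoor criterion.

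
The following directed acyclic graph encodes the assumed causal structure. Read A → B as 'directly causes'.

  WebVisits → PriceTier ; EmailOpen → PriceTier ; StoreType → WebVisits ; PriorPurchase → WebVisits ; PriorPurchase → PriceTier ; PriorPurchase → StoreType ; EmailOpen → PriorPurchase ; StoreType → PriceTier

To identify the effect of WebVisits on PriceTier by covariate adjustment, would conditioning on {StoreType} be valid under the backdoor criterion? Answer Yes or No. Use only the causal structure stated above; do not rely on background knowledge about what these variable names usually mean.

Backdoor paths from WebVisits to PriceTier (paths whose first edge points into WebVisits):
  P1: WebVisits <- PriorPurchase <- EmailOpen -> PriceTier
  P2: WebVisits <- PriorPurchase -> StoreType -> PriceTier
  P3: WebVisits <- PriorPurchase -> PriceTier
  P4: WebVisits <- StoreType <- PriorPurchase <- EmailOpen -> PriceTier
  P5: WebVisits <- StoreType <- PriorPurchase -> PriceTier
  P6: WebVisits <- StoreType -> PriceTier
Condition 1 (no descendant of WebVisits in the set): holds — descendants of WebVisits are {PriceTier}; none are in {StoreType}.
Condition 2 (every backdoor path blocked by {StoreType}):
  P1: open — no interior node is in the conditioning set.
  P2: blocked at chain node StoreType ∈ conditioning set.
  P3: open — no interior node is in the conditioning set.
  P4: blocked at chain node StoreType ∈ conditioning set.
  P5: blocked at chain node StoreType ∈ conditioning set.
  P6: blocked at fork node StoreType ∈ conditioning set.
{StoreType} does not satisfy the backdoor criterion.

No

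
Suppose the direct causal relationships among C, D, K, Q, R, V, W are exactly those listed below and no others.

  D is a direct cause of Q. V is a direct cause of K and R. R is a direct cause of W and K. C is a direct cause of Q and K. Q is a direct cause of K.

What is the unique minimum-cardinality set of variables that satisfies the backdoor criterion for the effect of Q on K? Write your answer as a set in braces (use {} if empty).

{C}

Variables eligible for adjustment (non-descendants of Q, excluding Q and K): {C, D, R, V, W}.
Backdoor paths from Q to K:
  P1: Q <- C -> K
The empty set is not sufficient: P1 (Q <- C -> K) has no collider blocking it and no conditioned non-collider, so it is open.
Try {C}:
  P1: blocked at fork node C ∈ conditioning set.
{C} contains no descendant of Q and blocks every backdoor path.
No other singleton works — e.g. {D} leaves P1 open — so {C} is the unique smallest valid adjustment set.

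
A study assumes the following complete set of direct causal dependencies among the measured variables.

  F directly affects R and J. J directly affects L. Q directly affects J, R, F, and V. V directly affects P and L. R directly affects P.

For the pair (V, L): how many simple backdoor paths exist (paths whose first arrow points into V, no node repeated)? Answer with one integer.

A backdoor path from V to L is any simple undirected path whose first edge points into V (i.e. leaves V via a parent).
Parents of V: {Q}.
Enumerating:
  P1: V <- Q -> F -> J -> L
  P2: V <- Q -> R <- F -> J -> L
  P3: V <- Q -> J -> L
That exhausts the simple backdoor paths. Count: 3.

3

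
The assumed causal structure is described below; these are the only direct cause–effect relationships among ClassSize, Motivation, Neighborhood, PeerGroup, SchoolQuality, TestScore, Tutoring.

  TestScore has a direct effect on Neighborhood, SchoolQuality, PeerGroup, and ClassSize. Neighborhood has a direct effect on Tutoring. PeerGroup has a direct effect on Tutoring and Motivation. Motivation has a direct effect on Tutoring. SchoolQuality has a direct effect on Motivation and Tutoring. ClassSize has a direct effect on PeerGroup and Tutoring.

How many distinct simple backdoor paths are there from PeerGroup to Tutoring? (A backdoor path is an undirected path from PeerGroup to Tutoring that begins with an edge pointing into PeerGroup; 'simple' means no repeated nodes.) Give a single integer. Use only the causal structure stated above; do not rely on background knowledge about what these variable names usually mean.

8

A backdoor path from PeerGroup to Tutoring is any simple undirected path whose first edge points into PeerGroup (i.e. leaves PeerGroup via a parent).
Parents of PeerGroup: {ClassSize, TestScore}.
Enumerating:
  P1: PeerGroup <- TestScore -> SchoolQuality -> Motivation -> Tutoring
  P2: PeerGroup <- TestScore -> SchoolQuality -> Tutoring
  P3: PeerGroup <- TestScore -> ClassSize -> Tutoring
  P4: PeerGroup <- TestScore -> Neighborhood -> Tutoring
  P5: PeerGroup <- ClassSize <- TestScore -> SchoolQuality -> Motivation -> Tutoring
  P6: PeerGroup <- ClassSize <- TestScore -> SchoolQuality -> Tutoring
  P7: PeerGroup <- ClassSize <- TestScore -> Neighborhood -> Tutoring
  P8: PeerGroup <- ClassSize -> Tutoring
That exhausts the simple backdoor paths. Count: 8.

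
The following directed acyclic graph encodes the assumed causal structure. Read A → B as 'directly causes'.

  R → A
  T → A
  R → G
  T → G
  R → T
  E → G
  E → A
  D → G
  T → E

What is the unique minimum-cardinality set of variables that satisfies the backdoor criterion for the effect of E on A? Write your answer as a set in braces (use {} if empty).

Variables eligible for adjustment (non-descendants of E, excluding E and A): {D, R, T}.
Backdoor paths from E to A:
  P1: E <- T <- R -> A
  P2: E <- T -> G <- R -> A
  P3: E <- T -> A
The empty set is not sufficient: P1 (E <- T <- R -> A) has no collider blocking it and no conditioned non-collider, so it is open.
Try {T}:
  P1: blocked at chain node T ∈ conditioning set.
  P2: blocked at fork node T ∈ conditioning set.
  P3: blocked at fork node T ∈ conditioning set.
{T} contains no descendant of E and blocks every backdoor path.
No other singleton works — e.g. {R} leaves P3 open — so {T} is the unique smallest valid adjustment set.

{T}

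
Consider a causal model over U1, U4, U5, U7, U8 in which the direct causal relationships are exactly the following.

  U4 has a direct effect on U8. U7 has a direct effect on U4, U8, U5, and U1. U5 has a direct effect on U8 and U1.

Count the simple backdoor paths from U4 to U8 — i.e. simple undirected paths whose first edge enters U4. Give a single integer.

A backdoor path from U4 to U8 is any simple undirected path whose first edge points into U4 (i.e. leaves U4 via a parent).
Parents of U4: {U7}.
Enumerating:
  P1: U4 <- U7 -> U5 -> U8
  P2: U4 <- U7 -> U1 <- U5 -> U8
  P3: U4 <- U7 -> U8
That exhausts the simple backdoor paths. Count: 3.

3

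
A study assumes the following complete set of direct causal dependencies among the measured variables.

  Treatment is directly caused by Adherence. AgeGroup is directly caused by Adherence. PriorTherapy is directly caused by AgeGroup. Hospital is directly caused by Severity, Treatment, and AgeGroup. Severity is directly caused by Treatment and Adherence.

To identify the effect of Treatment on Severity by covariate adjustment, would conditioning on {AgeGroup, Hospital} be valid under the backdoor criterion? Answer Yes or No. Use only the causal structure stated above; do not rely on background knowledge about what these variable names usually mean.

No

Backdoor paths from Treatment to Severity (paths whose first edge points into Treatment):
  P1: Treatment <- Adherence -> AgeGroup -> Hospital <- Severity
  P2: Treatment <- Adherence -> Severity
Condition 1 (no descendant of Treatment in the set): FAILS — Hospital is a descendant of Treatment.
Condition 2 (every backdoor path blocked by {AgeGroup, Hospital}):
  P1: blocked at chain node AgeGroup ∈ conditioning set.
  P2: open — no interior node is in the conditioning set.
{AgeGroup, Hospital} does not satisfy the backdoor criterion.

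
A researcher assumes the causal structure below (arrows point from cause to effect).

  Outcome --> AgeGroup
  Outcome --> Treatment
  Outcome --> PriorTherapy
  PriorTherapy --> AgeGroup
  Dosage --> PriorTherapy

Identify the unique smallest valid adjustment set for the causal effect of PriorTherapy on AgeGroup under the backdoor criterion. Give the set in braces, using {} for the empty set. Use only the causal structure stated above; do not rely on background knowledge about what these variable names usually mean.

{Outcome}

Variables eligible for adjustment (non-descendants of PriorTherapy, excluding PriorTherapy and AgeGroup): {Dosage, Outcome, Treatment}.
Backdoor paths from PriorTherapy to AgeGroup:
  P1: PriorTherapy <- Outcome -> AgeGroup
The empty set is not sufficient: P1 (PriorTherapy <- Outcome -> AgeGroup) has no collider blocking it and no conditioned non-collider, so it is open.
Try {Outcome}:
  P1: blocked at fork node Outcome ∈ conditioning set.
{Outcome} contains no descendant of PriorTherapy and blocks every backdoor path.
No other singleton works — e.g. {Dosage} leaves P1 open — so {Outcome} is the unique smallest valid adjustment set.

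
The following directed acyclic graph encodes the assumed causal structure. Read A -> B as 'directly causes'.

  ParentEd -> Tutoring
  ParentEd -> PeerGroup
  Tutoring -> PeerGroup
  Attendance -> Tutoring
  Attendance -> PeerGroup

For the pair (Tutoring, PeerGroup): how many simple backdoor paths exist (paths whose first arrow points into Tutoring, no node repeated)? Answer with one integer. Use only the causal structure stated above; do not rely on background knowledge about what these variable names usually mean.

2

A backdoor path from Tutoring to PeerGroup is any simple undirected path whose first edge points into Tutoring (i.e. leaves Tutoring via a parent).
Parents of Tutoring: {Attendance, ParentEd}.
Enumerating:
  P1: Tutoring <- Attendance -> PeerGroup
  P2: Tutoring <- ParentEd -> PeerGroup
That exhausts the simple backdoor paths. Count: 2.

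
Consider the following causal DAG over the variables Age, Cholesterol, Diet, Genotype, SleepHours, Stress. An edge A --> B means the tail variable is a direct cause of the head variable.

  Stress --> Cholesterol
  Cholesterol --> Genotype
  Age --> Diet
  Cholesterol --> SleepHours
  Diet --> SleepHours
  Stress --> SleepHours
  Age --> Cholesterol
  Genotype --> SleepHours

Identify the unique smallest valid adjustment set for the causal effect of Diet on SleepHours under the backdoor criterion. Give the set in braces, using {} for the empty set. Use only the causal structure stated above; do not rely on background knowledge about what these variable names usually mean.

Variables eligible for adjustment (non-descendants of Diet, excluding Diet and SleepHours): {Age, Cholesterol, Genotype, Stress}.
Backdoor paths from Diet to SleepHours:
  P1: Diet <- Age -> Cholesterol <- Stress -> SleepHours
  P2: Diet <- Age -> Cholesterol -> Genotype -> SleepHours
  P3: Diet <- Age -> Cholesterol -> SleepHours
The empty set is not sufficient: P2 (Diet <- Age -> Cholesterol -> Genotype -> SleepHours) has no collider blocking it and no conditioned non-collider, so it is open.
Try {Age}:
  P1: blocked at fork node Age ∈ conditioning set.
  P2: blocked at fork node Age ∈ conditioning set.
  P3: blocked at fork node Age ∈ conditioning set.
{Age} contains no descendant of Diet and blocks every backdoor path.
No other singleton works — e.g. {Stress} leaves P2 open — so {Age} is the unique smallest valid adjustment set.

{Age}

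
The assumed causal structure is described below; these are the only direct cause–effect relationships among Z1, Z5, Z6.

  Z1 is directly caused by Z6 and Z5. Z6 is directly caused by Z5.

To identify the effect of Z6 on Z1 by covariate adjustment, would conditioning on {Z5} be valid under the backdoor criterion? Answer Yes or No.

Backdoor paths from Z6 to Z1 (paths whose first edge points into Z6):
  P1: Z6 <- Z5 -> Z1
Condition 1 (no descendant of Z6 in the set): holds — descendants of Z6 are {Z1}; none are in {Z5}.
Condition 2 (every backdoor path blocked by {Z5}):
  P1: blocked at fork node Z5 ∈ conditioning set.
{Z5} satisfies the backdoor criterion.

Yes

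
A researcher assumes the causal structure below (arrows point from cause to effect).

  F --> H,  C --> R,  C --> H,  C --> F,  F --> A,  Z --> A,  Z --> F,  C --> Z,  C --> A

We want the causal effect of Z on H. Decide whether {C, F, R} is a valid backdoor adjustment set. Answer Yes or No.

Backdoor paths from Z to H (paths whose first edge points into Z):
  P1: Z <- C -> F -> H
  P2: Z <- C -> A <- F -> H
  P3: Z <- C -> H
Condition 1 (no descendant of Z in the set): FAILS — F is a descendant of Z.
Condition 2 (every backdoor path blocked by {C, F, R}):
  P1: blocked at fork node C ∈ conditioning set.
  P2: blocked at fork node C ∈ conditioning set.
  P3: blocked at fork node C ∈ conditioning set.
{C, F, R} does not satisfy the backdoor criterion.

No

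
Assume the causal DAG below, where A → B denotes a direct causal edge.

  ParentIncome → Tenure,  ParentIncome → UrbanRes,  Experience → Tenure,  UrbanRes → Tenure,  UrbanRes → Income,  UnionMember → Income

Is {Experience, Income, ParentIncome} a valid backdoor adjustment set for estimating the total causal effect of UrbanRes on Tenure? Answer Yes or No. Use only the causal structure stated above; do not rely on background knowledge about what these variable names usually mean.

No

Backdoor paths from UrbanRes to Tenure (paths whose first edge points into UrbanRes):
  P1: UrbanRes <- ParentIncome -> Tenure
Condition 1 (no descendant of UrbanRes in the set): FAILS — Income is a descendant of UrbanRes.
Condition 2 (every backdoor path blocked by {Experience, Income, ParentIncome}):
  P1: blocked at fork node ParentIncome ∈ conditioning set.
{Experience, Income, ParentIncome} does not satisfy the backdoor criterion.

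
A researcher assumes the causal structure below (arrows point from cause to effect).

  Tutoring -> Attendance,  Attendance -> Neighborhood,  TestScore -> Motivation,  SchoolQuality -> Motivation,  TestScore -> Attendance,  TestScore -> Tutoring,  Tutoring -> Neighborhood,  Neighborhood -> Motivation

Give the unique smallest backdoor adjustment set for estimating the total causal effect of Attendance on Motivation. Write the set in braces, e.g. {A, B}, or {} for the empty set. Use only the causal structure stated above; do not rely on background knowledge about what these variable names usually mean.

{TestScore, Tutoring}

Variables eligible for adjustment (non-descendants of Attendance, excluding Attendance and Motivation): {SchoolQuality, TestScore, Tutoring}.
Backdoor paths from Attendance to Motivation:
  P1: Attendance <- TestScore -> Tutoring -> Neighborhood -> Motivation
  P2: Attendance <- TestScore -> Motivation
  P3: Attendance <- Tutoring <- TestScore -> Motivation
  P4: Attendance <- Tutoring -> Neighborhood -> Motivation
The empty set is not sufficient: P1 (Attendance <- TestScore -> Tutoring -> Neighborhood -> Motivation) has no collider blocking it and no conditioned non-collider, so it is open.
Try {TestScore, Tutoring}:
  P1: blocked at fork node TestScore ∈ conditioning set.
  P2: blocked at fork node TestScore ∈ conditioning set.
  P3: blocked at chain node Tutoring ∈ conditioning set.
  P4: blocked at fork node Tutoring ∈ conditioning set.
{TestScore, Tutoring} contains no descendant of Attendance and blocks every backdoor path.
Every element of {TestScore, Tutoring} is needed (dropping TestScore leaves P2 open; dropping Tutoring leaves P4 open), so no proper subset is valid.
Among all size-2 subsets of the eligible variables, only {TestScore, Tutoring} blocks every backdoor path, so it is the unique smallest valid adjustment set.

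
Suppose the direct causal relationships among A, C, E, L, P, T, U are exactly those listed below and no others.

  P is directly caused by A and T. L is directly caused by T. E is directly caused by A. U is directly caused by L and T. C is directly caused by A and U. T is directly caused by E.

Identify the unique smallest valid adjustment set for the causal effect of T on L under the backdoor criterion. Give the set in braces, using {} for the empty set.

Variables eligible for adjustment (non-descendants of T, excluding T and L): {A, E}.
Backdoor paths from T to L:
  P1: T <- E <- A -> C <- U <- L
Each backdoor path contains an unconditioned collider, so every path is already blocked with the empty conditioning set:
  P1: blocked at collider C (neither it nor any descendant is in the conditioning set).
The empty set is therefore the unique smallest valid set.

{}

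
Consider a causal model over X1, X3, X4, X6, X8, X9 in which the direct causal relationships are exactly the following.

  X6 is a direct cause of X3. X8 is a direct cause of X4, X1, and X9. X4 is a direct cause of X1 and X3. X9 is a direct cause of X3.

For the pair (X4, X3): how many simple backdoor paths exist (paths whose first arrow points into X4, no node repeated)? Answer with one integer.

A backdoor path from X4 to X3 is any simple undirected path whose first edge points into X4 (i.e. leaves X4 via a parent).
Parents of X4: {X8}.
Enumerating:
  P1: X4 <- X8 -> X9 -> X3
That exhausts the simple backdoor paths. Count: 1.

1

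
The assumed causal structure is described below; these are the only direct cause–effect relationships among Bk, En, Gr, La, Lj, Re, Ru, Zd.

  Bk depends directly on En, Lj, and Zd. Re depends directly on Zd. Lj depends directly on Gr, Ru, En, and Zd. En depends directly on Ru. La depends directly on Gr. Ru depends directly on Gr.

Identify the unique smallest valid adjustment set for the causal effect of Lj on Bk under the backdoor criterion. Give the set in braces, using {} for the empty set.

{En, Zd}

Variables eligible for adjustment (non-descendants of Lj, excluding Lj and Bk): {En, Gr, La, Re, Ru, Zd}.
Backdoor paths from Lj to Bk:
  P1: Lj <- Gr -> Ru -> En -> Bk
  P2: Lj <- Ru -> En -> Bk
  P3: Lj <- En -> Bk
  P4: Lj <- Zd -> Bk
The empty set is not sufficient: P1 (Lj <- Gr -> Ru -> En -> Bk) has no collider blocking it and no conditioned non-collider, so it is open.
Try {En, Zd}:
  P1: blocked at chain node En ∈ conditioning set.
  P2: blocked at chain node En ∈ conditioning set.
  P3: blocked at fork node En ∈ conditioning set.
  P4: blocked at fork node Zd ∈ conditioning set.
{En, Zd} contains no descendant of Lj and blocks every backdoor path.
Every element of {En, Zd} is needed (dropping En leaves P1 open; dropping Zd leaves P4 open), so no proper subset is valid.
Among all size-2 subsets of the eligible variables, only {En, Zd} blocks every backdoor path, so it is the unique smallest valid adjustment set.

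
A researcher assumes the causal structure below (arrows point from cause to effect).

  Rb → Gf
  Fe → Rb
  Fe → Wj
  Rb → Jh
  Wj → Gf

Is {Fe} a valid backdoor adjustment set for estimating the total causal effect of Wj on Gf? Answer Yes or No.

Backdoor paths from Wj to Gf (paths whose first edge points into Wj):
  P1: Wj <- Fe -> Rb -> Gf
Condition 1 (no descendant of Wj in the set): holds — descendants of Wj are {Gf}; none are in {Fe}.
Condition 2 (every backdoor path blocked by {Fe}):
  P1: blocked at fork node Fe ∈ conditioning set.
{Fe} satisfies the backdoor criterion.

Yes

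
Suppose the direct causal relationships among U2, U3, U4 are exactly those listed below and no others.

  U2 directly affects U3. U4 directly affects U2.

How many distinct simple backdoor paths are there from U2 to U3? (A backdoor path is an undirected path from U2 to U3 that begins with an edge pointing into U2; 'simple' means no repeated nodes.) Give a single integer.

A backdoor path from U2 to U3 is any simple undirected path whose first edge points into U2 (i.e. leaves U2 via a parent).
Parents of U2: {U4}.
No simple path from any parent of U2 reaches U3 without revisiting U2, so there are no backdoor paths.

0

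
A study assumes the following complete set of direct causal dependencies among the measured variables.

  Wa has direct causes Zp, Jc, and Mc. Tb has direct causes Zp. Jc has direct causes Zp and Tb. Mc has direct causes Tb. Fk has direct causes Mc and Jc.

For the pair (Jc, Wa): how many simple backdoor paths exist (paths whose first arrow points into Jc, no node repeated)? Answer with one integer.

A backdoor path from Jc to Wa is any simple undirected path whose first edge points into Jc (i.e. leaves Jc via a parent).
Parents of Jc: {Tb, Zp}.
Enumerating:
  P1: Jc <- Zp -> Tb -> Mc -> Wa
  P2: Jc <- Zp -> Wa
  P3: Jc <- Tb <- Zp -> Wa
  P4: Jc <- Tb -> Mc -> Wa
That exhausts the simple backdoor paths. Count: 4.

4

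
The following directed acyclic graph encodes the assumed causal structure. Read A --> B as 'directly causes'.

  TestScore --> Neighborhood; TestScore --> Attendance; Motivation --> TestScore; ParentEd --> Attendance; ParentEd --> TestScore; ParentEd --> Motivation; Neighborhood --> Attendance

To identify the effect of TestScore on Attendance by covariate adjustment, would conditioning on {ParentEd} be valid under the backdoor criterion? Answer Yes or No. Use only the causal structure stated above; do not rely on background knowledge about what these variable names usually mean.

Yes

Backdoor paths from TestScore to Attendance (paths whose first edge points into TestScore):
  P1: TestScore <- ParentEd -> Attendance
  P2: TestScore <- Motivation <- ParentEd -> Attendance
Condition 1 (no descendant of TestScore in the set): holds — descendants of TestScore are {Attendance, Neighborhood}; none are in {ParentEd}.
Condition 2 (every backdoor path blocked by {ParentEd}):
  P1: blocked at fork node ParentEd ∈ conditioning set.
  P2: blocked at fork node ParentEd ∈ conditioning set.
{ParentEd} satisfies the backdoor criterion.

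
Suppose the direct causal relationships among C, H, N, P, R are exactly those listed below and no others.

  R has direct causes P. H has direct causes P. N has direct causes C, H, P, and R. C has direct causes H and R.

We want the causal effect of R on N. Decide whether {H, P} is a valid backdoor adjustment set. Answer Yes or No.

Backdoor paths from R to N (paths whose first edge points into R):
  P1: R <- P -> H -> C -> N
  P2: R <- P -> H -> N
  P3: R <- P -> N
Condition 1 (no descendant of R in the set): holds — descendants of R are {C, N}; none are in {H, P}.
Condition 2 (every backdoor path blocked by {H, P}):
  P1: blocked at fork node P ∈ conditioning set.
  P2: blocked at fork node P ∈ conditioning set.
  P3: blocked at fork node P ∈ conditioning set.
{H, P} satisfies the backdoor criterion.

Yes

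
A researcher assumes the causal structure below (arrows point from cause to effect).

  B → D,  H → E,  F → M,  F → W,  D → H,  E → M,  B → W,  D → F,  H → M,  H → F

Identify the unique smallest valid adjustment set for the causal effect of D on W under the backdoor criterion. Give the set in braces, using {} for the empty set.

{B}

Variables eligible for adjustment (non-descendants of D, excluding D and W): {B}.
Backdoor paths from D to W:
  P1: D <- B -> W
The empty set is not sufficient: P1 (D <- B -> W) has no collider blocking it and no conditioned non-collider, so it is open.
Try {B}:
  P1: blocked at fork node B ∈ conditioning set.
{B} contains no descendant of D and blocks every backdoor path.
{B} is the unique smallest valid adjustment set.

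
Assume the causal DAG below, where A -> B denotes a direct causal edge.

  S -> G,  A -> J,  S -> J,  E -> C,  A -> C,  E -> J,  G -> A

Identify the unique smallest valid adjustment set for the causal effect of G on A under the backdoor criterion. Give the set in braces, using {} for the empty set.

{}

Variables eligible for adjustment (non-descendants of G, excluding G and A): {E, S}.
Backdoor paths from G to A:
  P1: G <- S -> J <- A
  P2: G <- S -> J <- E -> C <- A
Each backdoor path contains an unconditioned collider, so every path is already blocked with the empty conditioning set:
  P1: blocked at collider J (neither it nor any descendant is in the conditioning set).
  P2: blocked at collider J (neither it nor any descendant is in the conditioning set).
The empty set is therefore the unique smallest valid set.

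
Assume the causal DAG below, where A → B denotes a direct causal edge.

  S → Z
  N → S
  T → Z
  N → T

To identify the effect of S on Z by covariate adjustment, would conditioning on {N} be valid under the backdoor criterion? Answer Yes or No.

Backdoor paths from S to Z (paths whose first edge points into S):
  P1: S <- N -> T -> Z
Condition 1 (no descendant of S in the set): holds — descendants of S are {Z}; none are in {N}.
Condition 2 (every backdoor path blocked by {N}):
  P1: blocked at fork node N ∈ conditioning set.
{N} satisfies the backdoor criterion.

Yes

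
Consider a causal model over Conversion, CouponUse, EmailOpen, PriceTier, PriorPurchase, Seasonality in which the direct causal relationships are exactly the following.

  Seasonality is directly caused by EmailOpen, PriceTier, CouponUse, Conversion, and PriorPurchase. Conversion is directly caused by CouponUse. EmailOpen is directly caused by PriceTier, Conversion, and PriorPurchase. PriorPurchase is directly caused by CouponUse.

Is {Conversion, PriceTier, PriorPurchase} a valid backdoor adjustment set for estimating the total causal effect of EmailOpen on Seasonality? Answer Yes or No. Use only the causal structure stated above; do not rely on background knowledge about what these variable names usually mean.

Backdoor paths from EmailOpen to Seasonality (paths whose first edge points into EmailOpen):
  P1: EmailOpen <- Conversion <- CouponUse -> PriorPurchase -> Seasonality
  P2: EmailOpen <- Conversion <- CouponUse -> Seasonality
  P3: EmailOpen <- Conversion -> Seasonality
  P4: EmailOpen <- PriorPurchase <- CouponUse -> Conversion -> Seasonality
  P5: EmailOpen <- PriorPurchase <- CouponUse -> Seasonality
  P6: EmailOpen <- PriorPurchase -> Seasonality
  P7: EmailOpen <- PriceTier -> Seasonality
Condition 1 (no descendant of EmailOpen in the set): holds — descendants of EmailOpen are {Seasonality}; none are in {Conversion, PriceTier, PriorPurchase}.
Condition 2 (every backdoor path blocked by {Conversion, PriceTier, PriorPurchase}):
  P1: blocked at chain node Conversion ∈ conditioning set.
  P2: blocked at chain node Conversion ∈ conditioning set.
  P3: blocked at fork node Conversion ∈ conditioning set.
  P4: blocked at chain node PriorPurchase ∈ conditioning set.
  P5: blocked at chain node PriorPurchase ∈ conditioning set.
  P6: blocked at fork node PriorPurchase ∈ conditioning set.
  P7: blocked at fork node PriceTier ∈ conditioning set.
{Conversion, PriceTier, PriorPurchase} satisfies the backdoor criterion.

Yes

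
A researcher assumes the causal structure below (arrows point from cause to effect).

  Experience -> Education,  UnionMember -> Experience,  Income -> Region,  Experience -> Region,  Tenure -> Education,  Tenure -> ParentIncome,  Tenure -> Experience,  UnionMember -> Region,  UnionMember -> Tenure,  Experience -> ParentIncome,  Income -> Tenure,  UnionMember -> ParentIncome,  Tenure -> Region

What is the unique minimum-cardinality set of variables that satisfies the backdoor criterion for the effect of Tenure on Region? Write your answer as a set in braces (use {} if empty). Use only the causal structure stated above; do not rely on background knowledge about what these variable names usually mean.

Variables eligible for adjustment (non-descendants of Tenure, excluding Tenure and Region): {Income, UnionMember}.
Backdoor paths from Tenure to Region:
  P1: Tenure <- UnionMember -> Experience -> Region
  P2: Tenure <- UnionMember -> Region
  P3: Tenure <- UnionMember -> ParentIncome <- Experience -> Region
  P4: Tenure <- Income -> Region
The empty set is not sufficient: P1 (Tenure <- UnionMember -> Experience -> Region) has no collider blocking it and no conditioned non-collider, so it is open.
Try {Income, UnionMember}:
  P1: blocked at fork node UnionMember ∈ conditioning set.
  P2: blocked at fork node UnionMember ∈ conditioning set.
  P3: blocked at fork node UnionMember ∈ conditioning set.
  P4: blocked at fork node Income ∈ conditioning set.
{Income, UnionMember} contains no descendant of Tenure and blocks every backdoor path.
Every element of {Income, UnionMember} is needed (dropping Income leaves P4 open; dropping UnionMember leaves P1 open), so no proper subset is valid.
Among all size-2 subsets of the eligible variables, only {Income, UnionMember} blocks every backdoor path, so it is the unique smallest valid adjustment set.

{Income, UnionMember}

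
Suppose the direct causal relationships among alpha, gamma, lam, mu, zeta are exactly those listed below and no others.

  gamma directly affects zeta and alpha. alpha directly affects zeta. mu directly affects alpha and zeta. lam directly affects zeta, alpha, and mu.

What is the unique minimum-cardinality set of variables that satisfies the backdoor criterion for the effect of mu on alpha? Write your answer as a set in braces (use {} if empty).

{lam}

Variables eligible for adjustment (non-descendants of mu, excluding mu and alpha): {gamma, lam}.
Backdoor paths from mu to alpha:
  P1: mu <- lam -> alpha
  P2: mu <- lam -> zeta <- gamma -> alpha
  P3: mu <- lam -> zeta <- alpha
The empty set is not sufficient: P1 (mu <- lam -> alpha) has no collider blocking it and no conditioned non-collider, so it is open.
Try {lam}:
  P1: blocked at fork node lam ∈ conditioning set.
  P2: blocked at fork node lam ∈ conditioning set.
  P3: blocked at fork node lam ∈ conditioning set.
{lam} contains no descendant of mu and blocks every backdoor path.
No other singleton works — e.g. {gamma} leaves P1 open — so {lam} is the unique smallest valid adjustment set.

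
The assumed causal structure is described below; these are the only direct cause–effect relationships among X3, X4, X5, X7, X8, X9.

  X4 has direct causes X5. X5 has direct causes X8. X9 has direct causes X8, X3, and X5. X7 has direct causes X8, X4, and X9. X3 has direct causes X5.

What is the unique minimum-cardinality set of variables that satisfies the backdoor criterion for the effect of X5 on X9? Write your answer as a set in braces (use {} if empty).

{X8}

Variables eligible for adjustment (non-descendants of X5, excluding X5 and X9): {X8}.
Backdoor paths from X5 to X9:
  P1: X5 <- X8 -> X9
  P2: X5 <- X8 -> X7 <- X9
The empty set is not sufficient: P1 (X5 <- X8 -> X9) has no collider blocking it and no conditioned non-collider, so it is open.
Try {X8}:
  P1: blocked at fork node X8 ∈ conditioning set.
  P2: blocked at fork node X8 ∈ conditioning set.
{X8} contains no descendant of X5 and blocks every backdoor path.
{X8} is the unique smallest valid adjustment set.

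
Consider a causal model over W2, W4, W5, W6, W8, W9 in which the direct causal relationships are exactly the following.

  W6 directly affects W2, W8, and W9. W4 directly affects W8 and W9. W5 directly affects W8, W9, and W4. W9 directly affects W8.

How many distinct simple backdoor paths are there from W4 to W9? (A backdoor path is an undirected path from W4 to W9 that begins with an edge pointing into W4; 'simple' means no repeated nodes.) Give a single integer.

A backdoor path from W4 to W9 is any simple undirected path whose first edge points into W4 (i.e. leaves W4 via a parent).
Parents of W4: {W5}.
Enumerating:
  P1: W4 <- W5 -> W9
  P2: W4 <- W5 -> W8 <- W6 -> W9
  P3: W4 <- W5 -> W8 <- W9
That exhausts the simple backdoor paths. Count: 3.

3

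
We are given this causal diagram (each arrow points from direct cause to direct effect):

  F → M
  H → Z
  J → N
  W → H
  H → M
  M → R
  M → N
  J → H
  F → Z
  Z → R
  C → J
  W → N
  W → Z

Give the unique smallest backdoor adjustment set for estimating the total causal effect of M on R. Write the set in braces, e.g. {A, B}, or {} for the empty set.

{Z}

Variables eligible for adjustment (non-descendants of M, excluding M and R): {C, F, H, J, W, Z}.
Backdoor paths from M to R:
  P1: M <- F -> Z -> R
  P2: M <- H <- J -> N <- W -> Z -> R
  P3: M <- H <- W -> Z -> R
  P4: M <- H -> Z -> R
The empty set is not sufficient: P1 (M <- F -> Z -> R) has no collider blocking it and no conditioned non-collider, so it is open.
Try {Z}:
  P1: blocked at chain node Z ∈ conditioning set.
  P2: blocked at collider N (neither it nor any descendant is in the conditioning set).
  P3: blocked at chain node Z ∈ conditioning set.
  P4: blocked at chain node Z ∈ conditioning set.
{Z} contains no descendant of M and blocks every backdoor path.
No other singleton works — e.g. {F} leaves P3 open — so {Z} is the unique smallest valid adjustment set.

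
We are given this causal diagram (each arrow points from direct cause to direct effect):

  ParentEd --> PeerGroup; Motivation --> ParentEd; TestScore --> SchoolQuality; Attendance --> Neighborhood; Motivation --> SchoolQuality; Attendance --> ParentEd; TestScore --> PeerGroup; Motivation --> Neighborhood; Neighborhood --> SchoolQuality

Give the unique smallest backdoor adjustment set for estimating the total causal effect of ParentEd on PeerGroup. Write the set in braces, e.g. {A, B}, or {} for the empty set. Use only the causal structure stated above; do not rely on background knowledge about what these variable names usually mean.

{}

Variables eligible for adjustment (non-descendants of ParentEd, excluding ParentEd and PeerGroup): {Attendance, Motivation, Neighborhood, SchoolQuality, TestScore}.
Backdoor paths from ParentEd to PeerGroup:
  P1: ParentEd <- Motivation -> Neighborhood -> SchoolQuality <- TestScore -> PeerGroup
  P2: ParentEd <- Motivation -> SchoolQuality <- TestScore -> PeerGroup
  P3: ParentEd <- Attendance -> Neighborhood <- Motivation -> SchoolQuality <- TestScore -> PeerGroup
  P4: ParentEd <- Attendance -> Neighborhood -> SchoolQuality <- TestScore -> PeerGroup
Each backdoor path contains an unconditioned collider, so every path is already blocked with the empty conditioning set:
  P1: blocked at collider SchoolQuality (neither it nor any descendant is in the conditioning set).
  P2: blocked at collider SchoolQuality (neither it nor any descendant is in the conditioning set).
  P3: blocked at collider Neighborhood (neither it nor any descendant is in the conditioning set).
  P4: blocked at collider SchoolQuality (neither it nor any descendant is in the conditioning set).
The empty set is therefore the unique smallest valid set.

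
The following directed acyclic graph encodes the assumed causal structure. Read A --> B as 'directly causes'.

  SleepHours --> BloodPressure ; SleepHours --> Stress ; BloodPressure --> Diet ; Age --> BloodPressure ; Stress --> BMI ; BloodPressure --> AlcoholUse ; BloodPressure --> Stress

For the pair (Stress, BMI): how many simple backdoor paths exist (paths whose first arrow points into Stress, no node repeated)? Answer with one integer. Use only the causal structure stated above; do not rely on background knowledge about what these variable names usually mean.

A backdoor path from Stress to BMI is any simple undirected path whose first edge points into Stress (i.e. leaves Stress via a parent).
Parents of Stress: {BloodPressure, SleepHours}.
No simple path from any parent of Stress reaches BMI without revisiting Stress, so there are no backdoor paths.

0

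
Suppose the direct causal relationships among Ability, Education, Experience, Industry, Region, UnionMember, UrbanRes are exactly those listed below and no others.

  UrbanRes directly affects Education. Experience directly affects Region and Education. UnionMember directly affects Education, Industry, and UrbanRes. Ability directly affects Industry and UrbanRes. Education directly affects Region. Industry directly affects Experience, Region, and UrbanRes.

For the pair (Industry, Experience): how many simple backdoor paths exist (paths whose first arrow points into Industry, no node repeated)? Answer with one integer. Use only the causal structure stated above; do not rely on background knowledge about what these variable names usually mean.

8

A backdoor path from Industry to Experience is any simple undirected path whose first edge points into Industry (i.e. leaves Industry via a parent).
Parents of Industry: {Ability, UnionMember}.
Enumerating:
  P1: Industry <- Ability -> UrbanRes <- UnionMember -> Education <- Experience
  P2: Industry <- Ability -> UrbanRes <- UnionMember -> Education -> Region <- Experience
  P3: Industry <- Ability -> UrbanRes -> Education <- Experience
  P4: Industry <- Ability -> UrbanRes -> Education -> Region <- Experience
  P5: Industry <- UnionMember -> UrbanRes -> Education <- Experience
  P6: Industry <- UnionMember -> UrbanRes -> Education -> Region <- Experience
  P7: Industry <- UnionMember -> Education <- Experience
  P8: Industry <- UnionMember -> Education -> Region <- Experience
That exhausts the simple backdoor paths. Count: 8.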